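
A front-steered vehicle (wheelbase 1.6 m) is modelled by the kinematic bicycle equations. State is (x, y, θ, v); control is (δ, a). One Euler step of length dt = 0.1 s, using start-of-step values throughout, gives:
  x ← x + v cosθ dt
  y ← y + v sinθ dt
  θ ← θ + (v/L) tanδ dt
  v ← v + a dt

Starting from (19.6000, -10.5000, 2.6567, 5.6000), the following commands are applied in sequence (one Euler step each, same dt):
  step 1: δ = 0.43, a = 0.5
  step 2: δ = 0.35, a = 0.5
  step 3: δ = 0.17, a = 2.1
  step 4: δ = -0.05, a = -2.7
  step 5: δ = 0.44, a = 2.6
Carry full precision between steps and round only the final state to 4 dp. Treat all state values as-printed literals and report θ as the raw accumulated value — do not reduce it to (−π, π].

(16.8668, -9.7832, 3.1547, 5.9000)

after step 1 (δ=0.43, a=0.5): (19.104554, -10.238977, 2.817217, 5.650000)
after step 2 (δ=0.35, a=0.5): (18.569019, -10.058902, 2.946118, 5.700000)
after step 3 (δ=0.17, a=2.1): (18.009874, -9.948189, 3.007271, 5.910000)
after step 4 (δ=-0.05, a=-2.7): (17.424198, -9.869044, 2.988787, 5.640000)
after step 5 (δ=0.44, a=2.6): (16.866769, -9.783196, 3.154737, 5.900000)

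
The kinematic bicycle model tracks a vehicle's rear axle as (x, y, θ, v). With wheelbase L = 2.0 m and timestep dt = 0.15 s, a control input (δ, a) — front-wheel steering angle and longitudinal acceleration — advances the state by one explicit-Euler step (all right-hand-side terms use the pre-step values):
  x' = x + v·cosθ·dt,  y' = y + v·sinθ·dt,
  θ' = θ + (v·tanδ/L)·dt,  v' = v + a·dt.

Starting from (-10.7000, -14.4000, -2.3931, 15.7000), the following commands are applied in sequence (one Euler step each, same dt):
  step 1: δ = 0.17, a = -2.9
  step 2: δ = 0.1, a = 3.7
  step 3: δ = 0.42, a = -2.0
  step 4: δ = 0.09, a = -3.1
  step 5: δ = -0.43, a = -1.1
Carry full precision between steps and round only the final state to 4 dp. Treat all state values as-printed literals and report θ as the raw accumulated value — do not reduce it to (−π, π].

(-14.5560, -24.5090, -1.9590, 14.8900)

after step 1 (δ=0.17, a=-2.9): (-12.425545, -16.002660, -2.190974, 15.265000)
after step 2 (δ=0.1, a=3.7): (-13.756302, -17.866002, -2.076103, 15.820000)
after step 3 (δ=0.42, a=-2.0): (-14.905014, -19.942438, -1.546245, 15.520000)
after step 4 (δ=0.09, a=-3.1): (-14.847865, -22.269737, -1.441201, 15.055000)
after step 5 (δ=-0.43, a=-1.1): (-14.556025, -24.509050, -1.959042, 14.890000)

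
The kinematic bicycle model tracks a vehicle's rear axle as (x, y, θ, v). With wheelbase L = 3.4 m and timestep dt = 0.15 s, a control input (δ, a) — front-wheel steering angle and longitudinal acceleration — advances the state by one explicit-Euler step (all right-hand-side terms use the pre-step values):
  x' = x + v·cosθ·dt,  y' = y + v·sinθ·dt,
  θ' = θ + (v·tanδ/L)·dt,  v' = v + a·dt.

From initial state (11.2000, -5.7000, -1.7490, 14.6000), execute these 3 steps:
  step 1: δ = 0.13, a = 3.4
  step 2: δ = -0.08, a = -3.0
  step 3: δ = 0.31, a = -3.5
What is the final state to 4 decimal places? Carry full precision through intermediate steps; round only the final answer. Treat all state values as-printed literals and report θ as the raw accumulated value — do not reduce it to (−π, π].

after step 1 (δ=0.13, a=3.4): (10.811796, -7.855319, -1.664790, 15.110000)
after step 2 (δ=-0.08, a=-3.0): (10.599074, -10.111814, -1.718233, 14.660000)
after step 3 (δ=0.31, a=-3.5): (10.276033, -12.286957, -1.511057, 14.135000)

(10.2760, -12.2870, -1.5111, 14.1350)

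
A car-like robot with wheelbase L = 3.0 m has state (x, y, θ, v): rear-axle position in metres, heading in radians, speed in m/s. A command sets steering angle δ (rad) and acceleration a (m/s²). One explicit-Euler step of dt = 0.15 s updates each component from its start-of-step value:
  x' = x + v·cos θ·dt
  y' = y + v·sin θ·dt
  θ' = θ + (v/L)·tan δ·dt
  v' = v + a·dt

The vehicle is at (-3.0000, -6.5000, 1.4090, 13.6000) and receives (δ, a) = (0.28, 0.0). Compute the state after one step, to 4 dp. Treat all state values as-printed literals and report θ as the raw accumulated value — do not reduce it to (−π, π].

(-2.6714, -4.4866, 1.6045, 13.6000)

x' = -3.0000 + 13.6000·cos(1.4090)·0.15 = -2.6714
y' = -6.5000 + 13.6000·sin(1.4090)·0.15 = -4.4866
θ' = 1.4090 + (13.6000/3.0)·tan(0.28)·0.15 = 1.6045
v' = 13.6000 + 0.0000·0.15 = 13.6000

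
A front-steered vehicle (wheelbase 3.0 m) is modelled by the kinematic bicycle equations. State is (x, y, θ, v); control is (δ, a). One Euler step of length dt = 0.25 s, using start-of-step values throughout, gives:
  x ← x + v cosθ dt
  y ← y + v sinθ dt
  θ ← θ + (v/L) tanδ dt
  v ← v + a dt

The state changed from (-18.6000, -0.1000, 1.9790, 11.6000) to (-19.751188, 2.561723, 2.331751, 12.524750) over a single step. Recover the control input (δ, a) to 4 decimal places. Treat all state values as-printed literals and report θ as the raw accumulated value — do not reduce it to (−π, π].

a = (v'−v)/dt = (0.924750)/0.25 = 3.6990
Δθ = θ'−θ = 0.352751;  (v·dt/L) = 11.6000·0.25/3.0 = 0.966667
tan δ = Δθ·L/(v·dt) = 0.364915  →  δ = 0.3499

δ = 0.3499, a = 3.6990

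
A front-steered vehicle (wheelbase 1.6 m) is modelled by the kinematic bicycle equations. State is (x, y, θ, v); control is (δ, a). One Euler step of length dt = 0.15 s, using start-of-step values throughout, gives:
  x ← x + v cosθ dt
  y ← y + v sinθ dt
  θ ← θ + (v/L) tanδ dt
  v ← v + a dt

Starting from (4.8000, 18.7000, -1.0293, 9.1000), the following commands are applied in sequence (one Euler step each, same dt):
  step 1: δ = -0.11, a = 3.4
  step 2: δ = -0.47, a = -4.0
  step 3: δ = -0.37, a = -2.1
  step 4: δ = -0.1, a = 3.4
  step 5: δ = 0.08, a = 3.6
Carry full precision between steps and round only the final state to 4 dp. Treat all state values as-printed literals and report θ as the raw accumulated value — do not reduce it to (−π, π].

after step 1 (δ=-0.11, a=3.4): (5.503547, 17.530279, -1.123524, 9.610000)
after step 2 (δ=-0.47, a=-4.0): (6.127007, 16.230579, -1.581170, 9.010000)
after step 3 (δ=-0.37, a=-2.1): (6.112987, 14.879152, -1.908793, 8.695000)
after step 4 (δ=-0.1, a=3.4): (5.680501, 13.648695, -1.990581, 9.205000)
after step 5 (δ=0.08, a=3.6): (5.117757, 12.387826, -1.921396, 9.745000)

(5.1178, 12.3878, -1.9214, 9.7450)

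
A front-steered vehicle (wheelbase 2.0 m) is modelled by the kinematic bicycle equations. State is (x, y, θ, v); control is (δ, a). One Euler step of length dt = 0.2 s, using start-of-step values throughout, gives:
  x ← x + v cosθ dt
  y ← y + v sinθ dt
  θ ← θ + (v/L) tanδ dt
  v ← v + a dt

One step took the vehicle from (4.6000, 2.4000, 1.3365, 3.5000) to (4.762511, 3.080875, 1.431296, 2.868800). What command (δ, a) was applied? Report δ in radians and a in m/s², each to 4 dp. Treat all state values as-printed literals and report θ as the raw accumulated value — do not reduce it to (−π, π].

a = (v'−v)/dt = (-0.631200)/0.2 = -3.1560
Δθ = θ'−θ = 0.094796;  (v·dt/L) = 3.5000·0.2/2.0 = 0.350000
tan δ = Δθ·L/(v·dt) = 0.270846  →  δ = 0.2645

δ = 0.2645, a = -3.1560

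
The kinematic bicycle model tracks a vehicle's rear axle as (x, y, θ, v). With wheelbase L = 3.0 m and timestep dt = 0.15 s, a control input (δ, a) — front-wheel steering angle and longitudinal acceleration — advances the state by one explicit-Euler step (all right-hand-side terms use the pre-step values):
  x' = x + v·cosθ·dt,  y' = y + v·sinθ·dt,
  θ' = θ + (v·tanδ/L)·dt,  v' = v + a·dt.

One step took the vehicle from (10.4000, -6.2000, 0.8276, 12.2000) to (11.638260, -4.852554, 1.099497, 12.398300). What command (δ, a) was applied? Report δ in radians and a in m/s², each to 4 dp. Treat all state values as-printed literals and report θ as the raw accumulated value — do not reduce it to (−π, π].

δ = 0.4193, a = 1.3220

a = (v'−v)/dt = (0.198300)/0.15 = 1.3220
Δθ = θ'−θ = 0.271897;  (v·dt/L) = 12.2000·0.15/3.0 = 0.610000
tan δ = Δθ·L/(v·dt) = 0.445733  →  δ = 0.4193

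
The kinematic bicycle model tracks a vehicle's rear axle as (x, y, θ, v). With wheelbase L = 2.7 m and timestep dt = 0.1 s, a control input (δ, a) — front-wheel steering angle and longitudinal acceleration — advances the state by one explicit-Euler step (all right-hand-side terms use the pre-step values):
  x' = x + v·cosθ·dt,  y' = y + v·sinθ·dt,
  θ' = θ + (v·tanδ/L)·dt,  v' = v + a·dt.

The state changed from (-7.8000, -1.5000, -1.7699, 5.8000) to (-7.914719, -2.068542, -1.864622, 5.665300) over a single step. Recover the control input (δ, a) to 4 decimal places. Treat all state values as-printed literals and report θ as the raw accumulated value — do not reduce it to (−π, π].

δ = -0.4153, a = -1.3470

a = (v'−v)/dt = (-0.134700)/0.1 = -1.3470
Δθ = θ'−θ = -0.094722;  (v·dt/L) = 5.8000·0.1/2.7 = 0.214815
tan δ = Δθ·L/(v·dt) = -0.440947  →  δ = -0.4153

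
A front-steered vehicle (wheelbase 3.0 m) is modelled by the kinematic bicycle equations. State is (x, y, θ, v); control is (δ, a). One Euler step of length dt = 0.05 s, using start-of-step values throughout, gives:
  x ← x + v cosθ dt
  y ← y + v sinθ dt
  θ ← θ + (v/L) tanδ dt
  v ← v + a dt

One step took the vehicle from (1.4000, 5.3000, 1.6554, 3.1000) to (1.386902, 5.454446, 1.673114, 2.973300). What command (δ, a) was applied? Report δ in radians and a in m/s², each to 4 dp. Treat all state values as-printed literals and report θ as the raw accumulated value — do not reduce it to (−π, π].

a = (v'−v)/dt = (-0.126700)/0.05 = -2.5340
Δθ = θ'−θ = 0.017714;  (v·dt/L) = 3.1000·0.05/3.0 = 0.051667
tan δ = Δθ·L/(v·dt) = 0.342852  →  δ = 0.3303

δ = 0.3303, a = -2.5340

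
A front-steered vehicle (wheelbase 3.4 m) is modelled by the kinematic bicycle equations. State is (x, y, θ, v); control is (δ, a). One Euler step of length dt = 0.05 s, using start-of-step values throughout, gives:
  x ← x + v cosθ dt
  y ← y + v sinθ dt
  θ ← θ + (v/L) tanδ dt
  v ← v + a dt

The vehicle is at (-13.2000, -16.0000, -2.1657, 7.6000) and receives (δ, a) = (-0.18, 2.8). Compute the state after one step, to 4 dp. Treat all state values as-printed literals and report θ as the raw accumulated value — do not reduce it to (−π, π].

x' = -13.2000 + 7.6000·cos(-2.1657)·0.05 = -13.4130
y' = -16.0000 + 7.6000·sin(-2.1657)·0.05 = -16.3147
θ' = -2.1657 + (7.6000/3.4)·tan(-0.18)·0.05 = -2.1860
v' = 7.6000 + 2.8000·0.05 = 7.7400

(-13.4130, -16.3147, -2.1860, 7.7400)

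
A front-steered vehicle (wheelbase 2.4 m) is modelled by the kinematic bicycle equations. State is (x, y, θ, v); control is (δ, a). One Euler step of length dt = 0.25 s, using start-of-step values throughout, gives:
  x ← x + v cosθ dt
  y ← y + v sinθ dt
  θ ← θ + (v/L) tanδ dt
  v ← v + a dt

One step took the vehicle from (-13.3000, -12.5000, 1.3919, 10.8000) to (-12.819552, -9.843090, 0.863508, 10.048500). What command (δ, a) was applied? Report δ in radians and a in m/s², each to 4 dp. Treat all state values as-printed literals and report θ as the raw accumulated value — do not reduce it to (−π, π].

δ = -0.4391, a = -3.0060

a = (v'−v)/dt = (-0.751500)/0.25 = -3.0060
Δθ = θ'−θ = -0.528392;  (v·dt/L) = 10.8000·0.25/2.4 = 1.125000
tan δ = Δθ·L/(v·dt) = -0.469682  →  δ = -0.4391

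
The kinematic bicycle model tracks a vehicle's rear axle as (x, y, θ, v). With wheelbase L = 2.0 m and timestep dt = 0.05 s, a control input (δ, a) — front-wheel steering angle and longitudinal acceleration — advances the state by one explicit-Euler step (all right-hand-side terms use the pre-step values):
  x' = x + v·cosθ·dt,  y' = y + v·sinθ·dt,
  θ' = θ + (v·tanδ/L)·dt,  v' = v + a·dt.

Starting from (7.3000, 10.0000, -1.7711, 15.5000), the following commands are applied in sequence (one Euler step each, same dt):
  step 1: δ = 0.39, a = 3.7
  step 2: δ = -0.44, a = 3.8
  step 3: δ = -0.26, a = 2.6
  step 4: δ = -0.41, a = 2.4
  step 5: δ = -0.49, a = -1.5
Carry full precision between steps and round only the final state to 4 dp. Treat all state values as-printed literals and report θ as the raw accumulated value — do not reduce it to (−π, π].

after step 1 (δ=0.39, a=3.7): (7.145801, 9.240495, -1.611816, 15.685000)
after step 2 (δ=-0.44, a=3.8): (7.113640, 8.456905, -1.796421, 15.875000)
after step 3 (δ=-0.26, a=2.6): (6.936066, 7.683273, -1.901998, 16.005000)
after step 4 (δ=-0.41, a=2.4): (6.675841, 6.926515, -2.075905, 16.125000)
after step 5 (δ=-0.49, a=-1.5): (6.285694, 6.220948, -2.290927, 16.050000)

(6.2857, 6.2209, -2.2909, 16.0500)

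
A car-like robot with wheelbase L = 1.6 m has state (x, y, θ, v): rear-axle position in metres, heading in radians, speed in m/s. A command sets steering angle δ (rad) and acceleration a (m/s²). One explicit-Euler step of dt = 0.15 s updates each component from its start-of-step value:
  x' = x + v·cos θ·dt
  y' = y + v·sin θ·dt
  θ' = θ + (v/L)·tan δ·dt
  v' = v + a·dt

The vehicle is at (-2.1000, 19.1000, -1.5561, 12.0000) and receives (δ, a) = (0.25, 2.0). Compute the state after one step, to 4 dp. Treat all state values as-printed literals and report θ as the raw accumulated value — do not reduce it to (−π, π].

x' = -2.1000 + 12.0000·cos(-1.5561)·0.15 = -2.0735
y' = 19.1000 + 12.0000·sin(-1.5561)·0.15 = 17.3002
θ' = -1.5561 + (12.0000/1.6)·tan(0.25)·0.15 = -1.2688
v' = 12.0000 + 2.0000·0.15 = 12.3000

(-2.0735, 17.3002, -1.2688, 12.3000)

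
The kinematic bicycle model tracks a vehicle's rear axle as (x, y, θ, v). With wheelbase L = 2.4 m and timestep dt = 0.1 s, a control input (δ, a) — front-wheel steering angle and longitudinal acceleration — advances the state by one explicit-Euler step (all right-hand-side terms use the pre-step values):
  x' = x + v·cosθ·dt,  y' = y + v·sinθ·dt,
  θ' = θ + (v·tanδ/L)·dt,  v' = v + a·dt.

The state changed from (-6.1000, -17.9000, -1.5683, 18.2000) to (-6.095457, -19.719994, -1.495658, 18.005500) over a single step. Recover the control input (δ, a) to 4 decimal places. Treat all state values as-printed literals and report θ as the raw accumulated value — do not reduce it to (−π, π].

a = (v'−v)/dt = (-0.194500)/0.1 = -1.9450
Δθ = θ'−θ = 0.072642;  (v·dt/L) = 18.2000·0.1/2.4 = 0.758333
tan δ = Δθ·L/(v·dt) = 0.095792  →  δ = 0.0955

δ = 0.0955, a = -1.9450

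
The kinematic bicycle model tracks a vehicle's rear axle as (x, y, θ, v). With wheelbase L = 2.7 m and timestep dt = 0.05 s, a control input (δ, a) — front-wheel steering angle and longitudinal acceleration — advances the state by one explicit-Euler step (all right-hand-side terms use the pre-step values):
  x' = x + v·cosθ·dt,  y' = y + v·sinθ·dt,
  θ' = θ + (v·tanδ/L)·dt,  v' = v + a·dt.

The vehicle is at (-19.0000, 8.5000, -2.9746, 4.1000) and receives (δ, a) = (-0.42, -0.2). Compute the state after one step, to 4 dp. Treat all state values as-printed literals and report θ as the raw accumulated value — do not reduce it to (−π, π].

x' = -19.0000 + 4.1000·cos(-2.9746)·0.05 = -19.2021
y' = 8.5000 + 4.1000·sin(-2.9746)·0.05 = 8.4659
θ' = -2.9746 + (4.1000/2.7)·tan(-0.42)·0.05 = -3.0085
v' = 4.1000 − 0.2000·0.05 = 4.0900

(-19.2021, 8.4659, -3.0085, 4.0900)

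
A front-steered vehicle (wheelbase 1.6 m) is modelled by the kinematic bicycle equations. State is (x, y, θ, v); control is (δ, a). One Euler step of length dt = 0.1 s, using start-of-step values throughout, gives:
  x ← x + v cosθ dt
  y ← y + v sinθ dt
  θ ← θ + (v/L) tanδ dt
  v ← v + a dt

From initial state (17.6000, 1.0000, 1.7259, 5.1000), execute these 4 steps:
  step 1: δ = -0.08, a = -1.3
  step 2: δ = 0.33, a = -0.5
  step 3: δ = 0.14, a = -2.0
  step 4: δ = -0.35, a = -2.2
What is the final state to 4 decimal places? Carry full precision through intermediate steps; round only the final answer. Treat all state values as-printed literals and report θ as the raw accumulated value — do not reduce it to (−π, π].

(17.2119, 2.9288, 1.7424, 4.5000)

after step 1 (δ=-0.08, a=-1.3): (17.521214, 1.503878, 1.700345, 4.970000)
after step 2 (δ=0.33, a=-0.5): (17.457008, 1.996713, 1.806742, 4.920000)
after step 3 (δ=0.14, a=-2.0): (17.341997, 2.475081, 1.850076, 4.720000)
after step 4 (δ=-0.35, a=-2.2): (17.211884, 2.928793, 1.742392, 4.500000)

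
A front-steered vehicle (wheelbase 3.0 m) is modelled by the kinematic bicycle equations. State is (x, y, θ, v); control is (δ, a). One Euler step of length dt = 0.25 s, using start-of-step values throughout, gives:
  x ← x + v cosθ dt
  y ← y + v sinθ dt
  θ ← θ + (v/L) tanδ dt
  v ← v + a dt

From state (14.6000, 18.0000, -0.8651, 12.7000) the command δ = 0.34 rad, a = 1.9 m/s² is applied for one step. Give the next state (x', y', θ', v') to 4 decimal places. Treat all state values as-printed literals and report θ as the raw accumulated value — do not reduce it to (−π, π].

(16.6592, 15.5833, -0.4907, 13.1750)

x' = 14.6000 + 12.7000·cos(-0.8651)·0.25 = 16.6592
y' = 18.0000 + 12.7000·sin(-0.8651)·0.25 = 15.5833
θ' = -0.8651 + (12.7000/3.0)·tan(0.34)·0.25 = -0.4907
v' = 12.7000 + 1.9000·0.25 = 13.1750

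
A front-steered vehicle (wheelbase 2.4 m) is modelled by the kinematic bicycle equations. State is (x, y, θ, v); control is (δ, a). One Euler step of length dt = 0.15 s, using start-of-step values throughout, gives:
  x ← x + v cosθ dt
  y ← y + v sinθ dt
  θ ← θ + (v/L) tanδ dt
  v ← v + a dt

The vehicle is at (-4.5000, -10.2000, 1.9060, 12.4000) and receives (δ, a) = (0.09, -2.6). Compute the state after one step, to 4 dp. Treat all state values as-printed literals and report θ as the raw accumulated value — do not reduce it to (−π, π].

(-5.1119, -8.4435, 1.9759, 12.0100)

x' = -4.5000 + 12.4000·cos(1.9060)·0.15 = -5.1119
y' = -10.2000 + 12.4000·sin(1.9060)·0.15 = -8.4435
θ' = 1.9060 + (12.4000/2.4)·tan(0.09)·0.15 = 1.9759
v' = 12.4000 − 2.6000·0.15 = 12.0100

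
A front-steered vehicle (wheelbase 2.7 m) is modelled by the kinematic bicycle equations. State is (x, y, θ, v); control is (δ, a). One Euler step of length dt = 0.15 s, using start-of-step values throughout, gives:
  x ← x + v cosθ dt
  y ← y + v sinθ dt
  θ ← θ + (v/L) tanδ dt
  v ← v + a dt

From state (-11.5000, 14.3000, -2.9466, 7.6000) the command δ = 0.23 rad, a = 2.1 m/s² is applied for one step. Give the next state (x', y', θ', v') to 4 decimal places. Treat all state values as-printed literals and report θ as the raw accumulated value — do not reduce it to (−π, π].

x' = -11.5000 + 7.6000·cos(-2.9466)·0.15 = -12.6184
y' = 14.3000 + 7.6000·sin(-2.9466)·0.15 = 14.0791
θ' = -2.9466 + (7.6000/2.7)·tan(0.23)·0.15 = -2.8477
v' = 7.6000 + 2.1000·0.15 = 7.9150

(-12.6184, 14.0791, -2.8477, 7.9150)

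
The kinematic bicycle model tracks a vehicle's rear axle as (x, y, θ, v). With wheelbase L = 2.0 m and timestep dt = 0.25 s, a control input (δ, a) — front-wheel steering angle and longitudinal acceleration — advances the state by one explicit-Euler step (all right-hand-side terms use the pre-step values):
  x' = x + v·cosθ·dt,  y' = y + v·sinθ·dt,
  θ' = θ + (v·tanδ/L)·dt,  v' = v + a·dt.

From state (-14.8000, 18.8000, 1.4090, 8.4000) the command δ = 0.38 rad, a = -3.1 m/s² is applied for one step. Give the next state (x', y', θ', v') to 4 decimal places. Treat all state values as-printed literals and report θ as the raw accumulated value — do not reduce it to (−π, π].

(-14.4617, 20.8726, 1.8284, 7.6250)

x' = -14.8000 + 8.4000·cos(1.4090)·0.25 = -14.4617
y' = 18.8000 + 8.4000·sin(1.4090)·0.25 = 20.8726
θ' = 1.4090 + (8.4000/2.0)·tan(0.38)·0.25 = 1.8284
v' = 8.4000 − 3.1000·0.25 = 7.6250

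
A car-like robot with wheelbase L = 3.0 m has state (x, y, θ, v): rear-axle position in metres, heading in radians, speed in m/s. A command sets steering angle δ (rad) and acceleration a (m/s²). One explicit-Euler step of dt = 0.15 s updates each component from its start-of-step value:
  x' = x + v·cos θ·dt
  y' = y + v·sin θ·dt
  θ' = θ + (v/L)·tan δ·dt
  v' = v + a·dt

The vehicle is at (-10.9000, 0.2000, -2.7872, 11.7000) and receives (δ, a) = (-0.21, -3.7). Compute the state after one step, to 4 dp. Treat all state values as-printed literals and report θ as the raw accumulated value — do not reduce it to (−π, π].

(-12.5459, -0.4090, -2.9119, 11.1450)

x' = -10.9000 + 11.7000·cos(-2.7872)·0.15 = -12.5459
y' = 0.2000 + 11.7000·sin(-2.7872)·0.15 = -0.4090
θ' = -2.7872 + (11.7000/3.0)·tan(-0.21)·0.15 = -2.9119
v' = 11.7000 − 3.7000·0.15 = 11.1450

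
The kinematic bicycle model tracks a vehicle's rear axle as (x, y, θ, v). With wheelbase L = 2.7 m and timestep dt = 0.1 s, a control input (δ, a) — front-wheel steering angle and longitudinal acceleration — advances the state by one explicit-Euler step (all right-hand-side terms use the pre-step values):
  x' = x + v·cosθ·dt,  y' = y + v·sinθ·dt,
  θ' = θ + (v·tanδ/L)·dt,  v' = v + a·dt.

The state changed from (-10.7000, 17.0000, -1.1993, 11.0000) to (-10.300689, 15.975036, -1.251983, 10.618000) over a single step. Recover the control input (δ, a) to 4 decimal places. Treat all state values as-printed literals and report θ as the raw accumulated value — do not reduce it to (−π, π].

a = (v'−v)/dt = (-0.382000)/0.1 = -3.8200
Δθ = θ'−θ = -0.052683;  (v·dt/L) = 11.0000·0.1/2.7 = 0.407407
tan δ = Δθ·L/(v·dt) = -0.129313  →  δ = -0.1286

δ = -0.1286, a = -3.8200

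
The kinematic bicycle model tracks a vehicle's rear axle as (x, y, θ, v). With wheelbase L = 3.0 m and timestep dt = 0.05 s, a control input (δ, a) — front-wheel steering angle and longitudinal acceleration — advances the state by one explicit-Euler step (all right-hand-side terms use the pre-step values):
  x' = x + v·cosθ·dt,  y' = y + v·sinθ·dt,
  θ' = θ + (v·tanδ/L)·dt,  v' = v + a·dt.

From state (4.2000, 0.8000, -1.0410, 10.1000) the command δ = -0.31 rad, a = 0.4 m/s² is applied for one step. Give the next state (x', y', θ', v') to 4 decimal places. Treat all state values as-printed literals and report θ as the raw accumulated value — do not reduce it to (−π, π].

(4.4552, 0.3642, -1.0949, 10.1200)

x' = 4.2000 + 10.1000·cos(-1.0410)·0.05 = 4.4552
y' = 0.8000 + 10.1000·sin(-1.0410)·0.05 = 0.3642
θ' = -1.0410 + (10.1000/3.0)·tan(-0.31)·0.05 = -1.0949
v' = 10.1000 + 0.4000·0.05 = 10.1200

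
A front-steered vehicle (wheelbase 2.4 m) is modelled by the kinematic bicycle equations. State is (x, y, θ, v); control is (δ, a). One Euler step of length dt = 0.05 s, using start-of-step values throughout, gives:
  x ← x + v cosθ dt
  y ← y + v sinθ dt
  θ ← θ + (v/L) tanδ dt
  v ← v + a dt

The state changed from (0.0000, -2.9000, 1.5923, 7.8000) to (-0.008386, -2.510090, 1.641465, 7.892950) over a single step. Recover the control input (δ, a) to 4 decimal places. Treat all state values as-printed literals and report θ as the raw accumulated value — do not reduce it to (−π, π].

δ = 0.2938, a = 1.8590

a = (v'−v)/dt = (0.092950)/0.05 = 1.8590
Δθ = θ'−θ = 0.049165;  (v·dt/L) = 7.8000·0.05/2.4 = 0.162500
tan δ = Δθ·L/(v·dt) = 0.302554  →  δ = 0.2938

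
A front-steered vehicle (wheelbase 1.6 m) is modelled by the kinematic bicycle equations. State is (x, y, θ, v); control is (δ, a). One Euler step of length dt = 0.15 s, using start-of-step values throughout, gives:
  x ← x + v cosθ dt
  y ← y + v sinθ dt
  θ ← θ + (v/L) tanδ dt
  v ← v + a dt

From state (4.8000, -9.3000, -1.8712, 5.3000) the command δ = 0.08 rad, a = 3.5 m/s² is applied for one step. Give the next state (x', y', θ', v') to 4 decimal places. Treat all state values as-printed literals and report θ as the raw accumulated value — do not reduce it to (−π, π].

(4.5648, -10.0594, -1.8314, 5.8250)

x' = 4.8000 + 5.3000·cos(-1.8712)·0.15 = 4.5648
y' = -9.3000 + 5.3000·sin(-1.8712)·0.15 = -10.0594
θ' = -1.8712 + (5.3000/1.6)·tan(0.08)·0.15 = -1.8314
v' = 5.3000 + 3.5000·0.15 = 5.8250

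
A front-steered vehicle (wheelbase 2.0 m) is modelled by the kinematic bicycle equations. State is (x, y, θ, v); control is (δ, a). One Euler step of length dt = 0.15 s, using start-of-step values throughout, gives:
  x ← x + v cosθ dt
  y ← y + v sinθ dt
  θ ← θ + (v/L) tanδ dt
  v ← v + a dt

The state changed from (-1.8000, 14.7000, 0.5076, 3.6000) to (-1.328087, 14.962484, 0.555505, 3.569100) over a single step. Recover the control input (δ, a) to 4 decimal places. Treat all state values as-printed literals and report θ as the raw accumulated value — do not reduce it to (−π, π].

δ = 0.1756, a = -0.2060

a = (v'−v)/dt = (-0.030900)/0.15 = -0.2060
Δθ = θ'−θ = 0.047905;  (v·dt/L) = 3.6000·0.15/2.0 = 0.270000
tan δ = Δθ·L/(v·dt) = 0.177426  →  δ = 0.1756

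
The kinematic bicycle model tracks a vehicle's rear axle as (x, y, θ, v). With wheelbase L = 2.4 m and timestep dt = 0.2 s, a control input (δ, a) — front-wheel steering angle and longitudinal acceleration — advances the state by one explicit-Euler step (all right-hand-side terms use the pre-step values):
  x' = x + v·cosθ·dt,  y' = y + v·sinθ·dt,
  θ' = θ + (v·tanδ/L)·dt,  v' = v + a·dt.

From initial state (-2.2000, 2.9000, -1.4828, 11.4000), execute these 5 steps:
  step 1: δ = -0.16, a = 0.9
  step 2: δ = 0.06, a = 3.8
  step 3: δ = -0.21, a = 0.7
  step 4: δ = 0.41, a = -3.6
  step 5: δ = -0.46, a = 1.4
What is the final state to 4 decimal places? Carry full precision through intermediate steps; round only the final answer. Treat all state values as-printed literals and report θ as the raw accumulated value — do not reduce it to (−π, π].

(-2.2036, -8.8749, -1.8308, 12.0400)

after step 1 (δ=-0.16, a=0.9): (-1.999627, 0.628822, -1.636110, 11.580000)
after step 2 (δ=0.06, a=3.8): (-2.150787, -1.682240, -1.578141, 12.340000)
after step 3 (δ=-0.21, a=0.7): (-2.168914, -4.150174, -1.797322, 12.480000)
after step 4 (δ=0.41, a=-3.6): (-2.729499, -6.582407, -1.345306, 11.760000)
after step 5 (δ=-0.46, a=1.4): (-2.203629, -8.874865, -1.830846, 12.040000)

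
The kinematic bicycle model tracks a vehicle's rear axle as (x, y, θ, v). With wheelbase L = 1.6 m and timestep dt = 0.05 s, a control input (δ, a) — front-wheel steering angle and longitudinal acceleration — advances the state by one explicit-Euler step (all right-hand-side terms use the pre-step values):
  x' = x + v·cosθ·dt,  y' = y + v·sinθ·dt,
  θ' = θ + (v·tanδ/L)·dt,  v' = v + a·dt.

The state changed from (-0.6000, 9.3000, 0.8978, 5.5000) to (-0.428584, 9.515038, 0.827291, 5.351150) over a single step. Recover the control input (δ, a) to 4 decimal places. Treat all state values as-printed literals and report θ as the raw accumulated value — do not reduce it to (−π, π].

δ = -0.3893, a = -2.9770

a = (v'−v)/dt = (-0.148850)/0.05 = -2.9770
Δθ = θ'−θ = -0.070509;  (v·dt/L) = 5.5000·0.05/1.6 = 0.171875
tan δ = Δθ·L/(v·dt) = -0.410234  →  δ = -0.3893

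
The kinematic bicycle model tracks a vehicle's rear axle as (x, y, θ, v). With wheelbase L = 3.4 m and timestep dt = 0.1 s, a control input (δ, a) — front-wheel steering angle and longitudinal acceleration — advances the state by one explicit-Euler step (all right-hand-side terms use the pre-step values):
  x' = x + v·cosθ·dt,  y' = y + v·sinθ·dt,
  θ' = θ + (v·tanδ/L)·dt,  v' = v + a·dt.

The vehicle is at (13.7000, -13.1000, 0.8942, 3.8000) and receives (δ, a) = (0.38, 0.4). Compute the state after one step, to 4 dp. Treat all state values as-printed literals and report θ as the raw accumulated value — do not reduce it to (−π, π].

(13.9379, -12.8037, 0.9388, 3.8400)

x' = 13.7000 + 3.8000·cos(0.8942)·0.1 = 13.9379
y' = -13.1000 + 3.8000·sin(0.8942)·0.1 = -12.8037
θ' = 0.8942 + (3.8000/3.4)·tan(0.38)·0.1 = 0.9388
v' = 3.8000 + 0.4000·0.1 = 3.8400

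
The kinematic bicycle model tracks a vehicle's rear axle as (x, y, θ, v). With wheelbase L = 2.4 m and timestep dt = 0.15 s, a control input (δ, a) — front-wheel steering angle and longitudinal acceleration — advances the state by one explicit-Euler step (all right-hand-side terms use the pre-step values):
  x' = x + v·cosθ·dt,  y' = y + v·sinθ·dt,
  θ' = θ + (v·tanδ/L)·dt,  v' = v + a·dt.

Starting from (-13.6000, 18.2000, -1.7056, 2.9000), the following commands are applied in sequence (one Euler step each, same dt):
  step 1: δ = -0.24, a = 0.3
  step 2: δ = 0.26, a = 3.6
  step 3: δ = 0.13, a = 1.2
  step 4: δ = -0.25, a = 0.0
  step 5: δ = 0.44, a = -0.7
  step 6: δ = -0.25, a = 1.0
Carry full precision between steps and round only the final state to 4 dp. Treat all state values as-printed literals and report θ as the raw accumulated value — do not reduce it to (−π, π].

after step 1 (δ=-0.24, a=0.3): (-13.658462, 17.768946, -1.749955, 2.945000)
after step 2 (δ=0.26, a=3.6): (-13.737183, 17.334267, -1.700990, 3.485000)
after step 3 (δ=0.13, a=1.2): (-13.805050, 16.815941, -1.672514, 3.665000)
after step 4 (δ=-0.25, a=0.0): (-13.860873, 16.269033, -1.731003, 3.665000)
after step 5 (δ=0.44, a=-0.7): (-13.948570, 15.726323, -1.623165, 3.560000)
after step 6 (δ=-0.25, a=1.0): (-13.976522, 15.193055, -1.679979, 3.710000)

(-13.9765, 15.1931, -1.6800, 3.7100)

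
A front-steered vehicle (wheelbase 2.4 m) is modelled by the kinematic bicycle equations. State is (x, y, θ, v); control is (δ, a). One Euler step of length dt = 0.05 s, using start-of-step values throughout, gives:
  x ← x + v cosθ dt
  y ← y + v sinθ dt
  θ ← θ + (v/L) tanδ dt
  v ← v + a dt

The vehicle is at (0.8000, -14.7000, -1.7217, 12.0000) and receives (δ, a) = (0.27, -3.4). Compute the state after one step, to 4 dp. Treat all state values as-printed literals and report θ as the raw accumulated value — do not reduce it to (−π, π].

(0.7098, -15.2932, -1.6525, 11.8300)

x' = 0.8000 + 12.0000·cos(-1.7217)·0.05 = 0.7098
y' = -14.7000 + 12.0000·sin(-1.7217)·0.05 = -15.2932
θ' = -1.7217 + (12.0000/2.4)·tan(0.27)·0.05 = -1.6525
v' = 12.0000 − 3.4000·0.05 = 11.8300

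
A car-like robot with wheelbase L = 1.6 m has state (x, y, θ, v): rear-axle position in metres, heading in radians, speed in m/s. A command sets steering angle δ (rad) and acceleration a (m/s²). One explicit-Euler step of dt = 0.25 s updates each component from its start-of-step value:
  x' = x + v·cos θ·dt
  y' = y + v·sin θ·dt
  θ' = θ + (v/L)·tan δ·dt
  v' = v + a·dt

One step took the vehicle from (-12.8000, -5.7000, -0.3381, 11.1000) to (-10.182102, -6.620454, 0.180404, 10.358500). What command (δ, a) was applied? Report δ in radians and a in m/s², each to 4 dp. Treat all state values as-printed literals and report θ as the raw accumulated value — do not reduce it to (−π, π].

a = (v'−v)/dt = (-0.741500)/0.25 = -2.9660
Δθ = θ'−θ = 0.518504;  (v·dt/L) = 11.1000·0.25/1.6 = 1.734375
tan δ = Δθ·L/(v·dt) = 0.298957  →  δ = 0.2905

δ = 0.2905, a = -2.9660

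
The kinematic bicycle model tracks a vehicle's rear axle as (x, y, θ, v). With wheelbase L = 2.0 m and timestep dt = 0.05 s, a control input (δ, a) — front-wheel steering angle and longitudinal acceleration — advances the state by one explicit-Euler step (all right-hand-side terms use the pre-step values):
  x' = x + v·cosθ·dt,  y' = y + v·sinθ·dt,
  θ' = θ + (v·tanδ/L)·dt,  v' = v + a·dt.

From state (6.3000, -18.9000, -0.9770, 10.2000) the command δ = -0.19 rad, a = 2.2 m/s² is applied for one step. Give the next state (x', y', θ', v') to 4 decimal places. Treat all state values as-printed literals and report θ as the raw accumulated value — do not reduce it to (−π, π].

(6.5854, -19.3227, -1.0260, 10.3100)

x' = 6.3000 + 10.2000·cos(-0.9770)·0.05 = 6.5854
y' = -18.9000 + 10.2000·sin(-0.9770)·0.05 = -19.3227
θ' = -0.9770 + (10.2000/2.0)·tan(-0.19)·0.05 = -1.0260
v' = 10.2000 + 2.2000·0.05 = 10.3100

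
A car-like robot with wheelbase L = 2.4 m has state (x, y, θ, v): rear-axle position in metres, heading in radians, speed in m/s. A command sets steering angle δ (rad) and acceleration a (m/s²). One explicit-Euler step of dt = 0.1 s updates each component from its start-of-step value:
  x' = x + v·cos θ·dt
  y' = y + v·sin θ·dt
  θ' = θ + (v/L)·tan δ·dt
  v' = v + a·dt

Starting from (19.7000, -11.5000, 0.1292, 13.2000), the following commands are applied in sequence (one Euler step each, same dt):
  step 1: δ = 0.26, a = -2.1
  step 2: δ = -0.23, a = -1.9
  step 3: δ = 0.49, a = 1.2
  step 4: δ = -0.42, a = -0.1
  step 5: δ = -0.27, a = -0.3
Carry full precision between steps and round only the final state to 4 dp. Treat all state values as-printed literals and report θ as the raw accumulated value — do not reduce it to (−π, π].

after step 1 (δ=0.26, a=-2.1): (21.008998, -11.329930, 0.275512, 12.990000)
after step 2 (δ=-0.23, a=-1.9): (22.259008, -10.976551, 0.148782, 12.800000)
after step 3 (δ=0.49, a=1.2): (23.524867, -10.786812, 0.433255, 12.920000)
after step 4 (δ=-0.42, a=-0.1): (24.697491, -10.244395, 0.192851, 12.910000)
after step 5 (δ=-0.27, a=-0.3): (25.964558, -9.996965, 0.043978, 12.880000)

(25.9646, -9.9970, 0.0440, 12.8800)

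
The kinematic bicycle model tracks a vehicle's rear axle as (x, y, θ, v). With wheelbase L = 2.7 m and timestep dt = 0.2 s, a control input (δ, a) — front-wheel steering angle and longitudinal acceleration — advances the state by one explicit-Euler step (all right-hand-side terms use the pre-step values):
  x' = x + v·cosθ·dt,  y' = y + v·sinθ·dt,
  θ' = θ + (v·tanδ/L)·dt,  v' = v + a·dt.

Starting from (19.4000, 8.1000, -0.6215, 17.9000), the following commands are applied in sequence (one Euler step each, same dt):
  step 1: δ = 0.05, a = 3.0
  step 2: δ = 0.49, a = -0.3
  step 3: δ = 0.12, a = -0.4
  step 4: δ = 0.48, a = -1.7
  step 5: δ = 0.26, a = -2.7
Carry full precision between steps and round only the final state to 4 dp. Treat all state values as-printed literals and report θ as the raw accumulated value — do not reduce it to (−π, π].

(34.3451, 9.0602, 1.4036, 17.4800)

after step 1 (δ=0.05, a=3.0): (22.310561, 6.015526, -0.555148, 18.500000)
after step 2 (δ=0.49, a=-0.3): (25.454904, 4.065369, 0.175791, 18.440000)
after step 3 (δ=0.12, a=-0.4): (29.086066, 4.710352, 0.340493, 18.360000)
after step 4 (δ=0.48, a=-1.7): (32.547257, 5.936624, 1.048524, 18.020000)
after step 5 (δ=0.26, a=-2.7): (34.345115, 9.060168, 1.403614, 17.480000)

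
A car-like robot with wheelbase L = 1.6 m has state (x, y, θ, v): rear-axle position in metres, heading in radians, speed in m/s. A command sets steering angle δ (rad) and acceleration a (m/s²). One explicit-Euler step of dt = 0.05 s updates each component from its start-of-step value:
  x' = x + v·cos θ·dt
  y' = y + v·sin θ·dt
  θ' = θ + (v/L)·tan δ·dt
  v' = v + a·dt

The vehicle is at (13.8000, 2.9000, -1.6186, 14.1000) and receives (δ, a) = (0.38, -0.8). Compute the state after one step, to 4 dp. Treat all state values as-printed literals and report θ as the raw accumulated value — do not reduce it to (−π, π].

(13.7663, 2.1958, -1.4426, 14.0600)

x' = 13.8000 + 14.1000·cos(-1.6186)·0.05 = 13.7663
y' = 2.9000 + 14.1000·sin(-1.6186)·0.05 = 2.1958
θ' = -1.6186 + (14.1000/1.6)·tan(0.38)·0.05 = -1.4426
v' = 14.1000 − 0.8000·0.05 = 14.0600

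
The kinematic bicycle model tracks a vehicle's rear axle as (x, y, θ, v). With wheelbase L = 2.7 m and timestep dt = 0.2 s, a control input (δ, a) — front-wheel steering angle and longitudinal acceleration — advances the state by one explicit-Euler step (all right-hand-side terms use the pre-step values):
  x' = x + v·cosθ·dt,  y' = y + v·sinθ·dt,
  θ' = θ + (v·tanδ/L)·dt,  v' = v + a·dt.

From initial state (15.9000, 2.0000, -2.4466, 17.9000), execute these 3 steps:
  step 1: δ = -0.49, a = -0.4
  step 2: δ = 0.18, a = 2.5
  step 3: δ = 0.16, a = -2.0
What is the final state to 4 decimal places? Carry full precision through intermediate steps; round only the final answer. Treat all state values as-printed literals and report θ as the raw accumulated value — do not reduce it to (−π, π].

after step 1 (δ=-0.49, a=-0.4): (13.150351, -0.292560, -3.153833, 17.820000)
after step 2 (δ=0.18, a=2.5): (9.586618, -0.248936, -2.913633, 18.320000)
after step 3 (δ=0.16, a=-2.0): (6.017407, -1.076963, -2.694635, 17.920000)

(6.0174, -1.0770, -2.6946, 17.9200)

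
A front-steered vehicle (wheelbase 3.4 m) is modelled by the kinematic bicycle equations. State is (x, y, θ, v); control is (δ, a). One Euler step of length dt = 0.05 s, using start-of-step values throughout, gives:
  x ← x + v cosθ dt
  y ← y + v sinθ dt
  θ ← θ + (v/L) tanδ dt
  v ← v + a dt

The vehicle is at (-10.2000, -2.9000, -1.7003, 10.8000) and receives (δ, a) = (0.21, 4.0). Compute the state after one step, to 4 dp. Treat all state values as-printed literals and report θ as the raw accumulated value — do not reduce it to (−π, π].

x' = -10.2000 + 10.8000·cos(-1.7003)·0.05 = -10.2697
y' = -2.9000 + 10.8000·sin(-1.7003)·0.05 = -3.4355
θ' = -1.7003 + (10.8000/3.4)·tan(0.21)·0.05 = -1.6664
v' = 10.8000 + 4.0000·0.05 = 11.0000

(-10.2697, -3.4355, -1.6664, 11.0000)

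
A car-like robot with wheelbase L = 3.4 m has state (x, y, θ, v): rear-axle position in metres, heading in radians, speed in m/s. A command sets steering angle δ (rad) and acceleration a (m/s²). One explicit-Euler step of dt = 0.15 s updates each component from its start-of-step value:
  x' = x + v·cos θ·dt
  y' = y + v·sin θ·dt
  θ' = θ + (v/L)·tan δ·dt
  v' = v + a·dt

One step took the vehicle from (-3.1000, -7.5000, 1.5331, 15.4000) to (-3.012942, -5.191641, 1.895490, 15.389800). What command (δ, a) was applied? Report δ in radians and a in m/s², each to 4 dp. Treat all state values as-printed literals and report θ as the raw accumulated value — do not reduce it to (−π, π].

a = (v'−v)/dt = (-0.010200)/0.15 = -0.0680
Δθ = θ'−θ = 0.362390;  (v·dt/L) = 15.4000·0.15/3.4 = 0.679412
tan δ = Δθ·L/(v·dt) = 0.533388  →  δ = 0.4900

δ = 0.4900, a = -0.0680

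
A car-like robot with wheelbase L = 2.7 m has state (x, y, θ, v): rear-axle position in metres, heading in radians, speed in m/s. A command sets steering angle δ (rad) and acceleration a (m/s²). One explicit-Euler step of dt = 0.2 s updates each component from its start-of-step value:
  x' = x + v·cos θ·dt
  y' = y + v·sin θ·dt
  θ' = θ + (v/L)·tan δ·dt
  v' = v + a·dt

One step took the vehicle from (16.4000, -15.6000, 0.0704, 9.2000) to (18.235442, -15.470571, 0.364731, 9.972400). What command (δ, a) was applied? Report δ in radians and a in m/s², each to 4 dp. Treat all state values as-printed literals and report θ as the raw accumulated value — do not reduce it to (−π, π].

a = (v'−v)/dt = (0.772400)/0.2 = 3.8620
Δθ = θ'−θ = 0.294331;  (v·dt/L) = 9.2000·0.2/2.7 = 0.681481
tan δ = Δθ·L/(v·dt) = 0.431899  →  δ = 0.4077

δ = 0.4077, a = 3.8620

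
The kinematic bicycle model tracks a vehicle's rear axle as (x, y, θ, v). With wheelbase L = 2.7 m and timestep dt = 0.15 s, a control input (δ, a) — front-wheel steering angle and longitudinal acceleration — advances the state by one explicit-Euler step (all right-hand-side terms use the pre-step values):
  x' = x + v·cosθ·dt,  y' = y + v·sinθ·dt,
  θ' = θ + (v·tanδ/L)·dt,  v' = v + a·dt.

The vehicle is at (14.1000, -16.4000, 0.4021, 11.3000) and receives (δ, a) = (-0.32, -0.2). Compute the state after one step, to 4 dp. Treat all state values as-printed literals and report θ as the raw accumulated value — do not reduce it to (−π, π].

x' = 14.1000 + 11.3000·cos(0.4021)·0.15 = 15.6598
y' = -16.4000 + 11.3000·sin(0.4021)·0.15 = -15.7367
θ' = 0.4021 + (11.3000/2.7)·tan(-0.32)·0.15 = 0.1941
v' = 11.3000 − 0.2000·0.15 = 11.2700

(15.6598, -15.7367, 0.1941, 11.2700)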